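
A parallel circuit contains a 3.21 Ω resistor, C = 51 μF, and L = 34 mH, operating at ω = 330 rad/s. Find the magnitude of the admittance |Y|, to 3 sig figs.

X_L = ωL = 11.2 Ω
X_C = 1/(ωC) = 59.4 Ω
Parallel: admittances add. Y = 1/R + 1/(jωL) + jωC
Y = (0.312 − j0.0723) S
|Y| = 0.320 S → |Z| = 1/|Y| = 3.13 Ω, ∠Z = −∠Y = 13.1°

320 mS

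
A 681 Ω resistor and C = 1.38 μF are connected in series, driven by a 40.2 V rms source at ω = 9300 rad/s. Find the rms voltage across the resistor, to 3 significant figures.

X_C = 1/(ωC) = 77.9 Ω
Z = 681 − j77.9 Ω
|Z| = √(681² + 77.9²) = 685 Ω
I = V/|Z| = 58.6 mA
V_R = I·|Z_R| = 0.0586 × 681 = 39.9 V

39.9 V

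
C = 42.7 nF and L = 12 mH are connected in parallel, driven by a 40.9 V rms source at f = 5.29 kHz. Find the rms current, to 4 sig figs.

ω = 2πf = 33240 rad/s
X_L = ωL = 398.9 Ω
X_C = 1/(ωC) = 704.6 Ω
Parallel: admittances add. Y = 1/(jωL) + jωC
Y = (0 − j0.001088) S
|Y| = 0.001088 S → |Z| = 1/|Y| = 919.2 Ω, ∠Z = −∠Y = 90.00°
I = V/|Z| = 40.9/919.2 = 44.50 mA

44.50 mA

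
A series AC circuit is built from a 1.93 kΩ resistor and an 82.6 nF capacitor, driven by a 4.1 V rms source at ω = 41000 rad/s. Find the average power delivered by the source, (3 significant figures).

8.51 mW

X_C = 1/(ωC) = 295 Ω
Z = 1930 − j295 Ω
|Z| = √(1930² + 295²) = 1950 Ω
∠Z = arctan(-295/1930) = -8.70°
I = V/|Z| = 2.10 mA
P = VI cos φ = 4.1 × 0.00210 × cos(-8.70°) = 8.51 mW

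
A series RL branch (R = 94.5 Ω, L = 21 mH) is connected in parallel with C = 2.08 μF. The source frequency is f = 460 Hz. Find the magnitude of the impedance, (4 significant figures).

131.8 Ω

ω = 2πf = 2890 rad/s
X_L = ωL = 60.70 Ω
X_C = 1/(ωC) = 166.3 Ω
Branch 1 (R+jX_L): Z₁ = 94.50 + j60.70 Ω, |Z₁| = 112.3 Ω
Branch 2 (−jX_C): Z₂ = −j166.3 Ω
Parallel: Z = Z₁Z₂/(Z₁+Z₂), |Z| = 131.8 Ω, ∠Z = -9.101°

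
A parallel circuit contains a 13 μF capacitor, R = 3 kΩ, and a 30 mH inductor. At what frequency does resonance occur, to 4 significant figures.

254.9 Hz

ω₀ = 1/√(LC) = 1/√(0.03 × 1.3e-05) = 1601 rad/s
f₀ = ω₀/(2π) = 254.9 Hz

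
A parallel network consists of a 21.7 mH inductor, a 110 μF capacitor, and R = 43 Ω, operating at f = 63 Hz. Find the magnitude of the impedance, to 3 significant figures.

13.1 Ω

ω = 2πf = 395.8 rad/s
X_L = ωL = 8.59 Ω
X_C = 1/(ωC) = 23.0 Ω
Parallel: admittances add. Y = 1/R + 1/(jωL) + jωC
Y = (0.0233 − j0.0729) S
|Y| = 0.0765 S → |Z| = 1/|Y| = 13.1 Ω, ∠Z = −∠Y = 72.3°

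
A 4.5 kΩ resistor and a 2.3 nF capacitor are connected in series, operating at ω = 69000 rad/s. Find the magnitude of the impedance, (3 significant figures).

X_C = 1/(ωC) = 6300 Ω
Z = 4500 − j6300 Ω
|Z| = √(4500² + 6300²) = 7740 Ω

7740 Ω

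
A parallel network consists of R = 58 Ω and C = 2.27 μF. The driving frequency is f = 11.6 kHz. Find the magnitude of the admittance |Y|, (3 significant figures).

166 mS

ω = 2πf = 72880 rad/s
X_C = 1/(ωC) = 6.04 Ω
Parallel: admittances add. Y = 1/R + jωC
Y = (0.0172 + j0.165) S
|Y| = 0.166 S → |Z| = 1/|Y| = 6.01 Ω, ∠Z = −∠Y = -84.1°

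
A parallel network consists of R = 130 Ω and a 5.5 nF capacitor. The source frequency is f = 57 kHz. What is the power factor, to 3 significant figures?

0.969

ω = 2πf = 358100 rad/s
X_C = 1/(ωC) = 508 Ω
Parallel: admittances add. Y = 1/R + jωC
Y = (0.00769 + j0.00197) S
|Y| = 0.00794 S → |Z| = 1/|Y| = 126 Ω, ∠Z = −∠Y = -14.4°
cos φ = cos(-14.4°) = 0.969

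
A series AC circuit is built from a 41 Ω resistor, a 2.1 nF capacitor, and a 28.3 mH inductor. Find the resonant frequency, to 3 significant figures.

20.6 kHz

ω₀ = 1/√(LC) = 1/√(0.0283 × 2.1e-09) = 129700 rad/s
f₀ = ω₀/(2π) = 20.6 kHz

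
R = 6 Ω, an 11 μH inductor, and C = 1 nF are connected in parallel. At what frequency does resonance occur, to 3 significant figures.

1.52 MHz

ω₀ = 1/√(LC) = 1/√(1.1e-05 × 1e-09) = 9.535e+06 rad/s
f₀ = ω₀/(2π) = 1.52 MHz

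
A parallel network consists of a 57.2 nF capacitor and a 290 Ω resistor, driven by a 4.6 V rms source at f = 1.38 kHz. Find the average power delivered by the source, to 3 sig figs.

ω = 2πf = 8671 rad/s
X_C = 1/(ωC) = 2020 Ω
Parallel: admittances add. Y = 1/R + jωC
Y = (0.00345 + j0.000496) S
|Y| = 0.00348 S → |Z| = 1/|Y| = 287 Ω, ∠Z = −∠Y = -8.18°
I = V/|Z| = 16.0 mA
P = VI cos φ = 4.6 × 0.0160 × cos(-8.18°) = 73.0 mW

73.0 mW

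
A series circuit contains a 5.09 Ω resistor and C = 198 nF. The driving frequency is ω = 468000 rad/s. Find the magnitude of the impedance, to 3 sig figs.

X_C = 1/(ωC) = 10.8 Ω
Z = 5.09 − j10.8 Ω
|Z| = √(5.09² + 10.8²) = 11.9 Ω

11.9 Ω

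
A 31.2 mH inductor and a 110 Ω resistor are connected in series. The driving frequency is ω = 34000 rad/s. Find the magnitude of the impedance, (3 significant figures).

1070 Ω

X_L = ωL = 1060 Ω
Z = 110 + j1060 Ω
|Z| = √(110² + 1060²) = 1070 Ω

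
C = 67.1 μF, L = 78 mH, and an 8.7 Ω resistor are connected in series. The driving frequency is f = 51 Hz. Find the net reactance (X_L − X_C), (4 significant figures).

-21.51 Ω

ω = 2πf = 320.4 rad/s
X_L = ωL = 24.99 Ω
X_C = 1/(ωC) = 46.51 Ω
X = 24.99 − 46.51 = -21.51 Ω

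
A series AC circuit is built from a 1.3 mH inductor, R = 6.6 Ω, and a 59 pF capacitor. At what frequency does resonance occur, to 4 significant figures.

574.7 kHz

ω₀ = 1/√(LC) = 1/√(0.0013 × 5.9e-11) = 3.611e+06 rad/s
f₀ = ω₀/(2π) = 574.7 kHz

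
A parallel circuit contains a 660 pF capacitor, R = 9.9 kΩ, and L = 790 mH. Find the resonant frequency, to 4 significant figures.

ω₀ = 1/√(LC) = 1/√(0.79 × 6.6e-10) = 43790 rad/s
f₀ = ω₀/(2π) = 6.970 kHz

6.970 kHz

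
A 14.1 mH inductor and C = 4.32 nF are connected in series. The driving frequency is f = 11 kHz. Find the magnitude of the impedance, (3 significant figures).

2370 Ω

ω = 2πf = 69120 rad/s
X_L = ωL = 975 Ω
X_C = 1/(ωC) = 3350 Ω
Net reactance X = X_L − X_C = -2370 Ω
Z = − j2370 Ω
|Z| = √(0² + 2370²) = 2370 Ω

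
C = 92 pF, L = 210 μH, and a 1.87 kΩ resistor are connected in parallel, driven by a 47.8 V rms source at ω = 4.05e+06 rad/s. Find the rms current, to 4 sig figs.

X_L = ωL = 850.5 Ω
X_C = 1/(ωC) = 2684 Ω
Parallel: admittances add. Y = 1/R + 1/(jωL) + jωC
Y = (0.0005348 − j0.0008032) S
|Y| = 0.0009649 S → |Z| = 1/|Y| = 1036 Ω, ∠Z = −∠Y = 56.34°
I = V/|Z| = 47.8/1036 = 46.12 mA

46.12 mA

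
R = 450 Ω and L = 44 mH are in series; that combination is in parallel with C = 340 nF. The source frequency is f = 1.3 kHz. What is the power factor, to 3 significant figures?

0.625

ω = 2πf = 8168 rad/s
X_L = ωL = 359 Ω
X_C = 1/(ωC) = 360 Ω
Branch 1 (R+jX_L): Z₁ = 450 + j359 Ω, |Z₁| = 576 Ω
Branch 2 (−jX_C): Z₂ = −j360 Ω
Parallel: Z = Z₁Z₂/(Z₁+Z₂), |Z| = 461 Ω, ∠Z = -51.3°
cos φ = cos(-51.3°) = 0.625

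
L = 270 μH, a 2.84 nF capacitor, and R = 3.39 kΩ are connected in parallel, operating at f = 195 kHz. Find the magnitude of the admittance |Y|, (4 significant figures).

ω = 2πf = 1.225e+06 rad/s
X_L = ωL = 330.8 Ω
X_C = 1/(ωC) = 287.4 Ω
Parallel: admittances add. Y = 1/R + 1/(jωL) + jωC
Y = (0.0002950 + j0.0004567) S
|Y| = 0.0005437 S → |Z| = 1/|Y| = 1839 Ω, ∠Z = −∠Y = -57.14°

543.7 μS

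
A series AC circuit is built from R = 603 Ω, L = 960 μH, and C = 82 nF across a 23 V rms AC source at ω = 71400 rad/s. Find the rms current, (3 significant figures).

X_L = ωL = 68.5 Ω
X_C = 1/(ωC) = 171 Ω
Net reactance X = X_L − X_C = -102 Ω
Z = 603 − j102 Ω
|Z| = √(603² + 102²) = 612 Ω
I = V/|Z| = 23/612 = 37.6 mA

37.6 mA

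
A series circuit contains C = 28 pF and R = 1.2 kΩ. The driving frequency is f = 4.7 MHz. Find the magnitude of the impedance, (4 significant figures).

1704 Ω

ω = 2πf = 2.953e+07 rad/s
X_C = 1/(ωC) = 1209 Ω
Z = 1200 − j1209 Ω
|Z| = √(1200² + 1209²) = 1704 Ω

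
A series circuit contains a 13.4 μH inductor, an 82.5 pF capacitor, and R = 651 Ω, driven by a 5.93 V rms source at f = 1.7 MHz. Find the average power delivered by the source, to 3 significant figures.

16.3 mW

ω = 2πf = 1.068e+07 rad/s
X_L = ωL = 143 Ω
X_C = 1/(ωC) = 1130 Ω
Net reactance X = X_L − X_C = -992 Ω
Z = 651 − j992 Ω
|Z| = √(651² + 992²) = 1190 Ω
∠Z = arctan(-992/651) = -56.7°
I = V/|Z| = 5.00 mA
P = VI cos φ = 5.93 × 0.00500 × cos(-56.7°) = 16.3 mW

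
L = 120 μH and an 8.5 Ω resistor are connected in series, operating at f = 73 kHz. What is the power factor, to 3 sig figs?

0.153

ω = 2πf = 458700 rad/s
X_L = ωL = 55.0 Ω
Z = 8.50 + j55.0 Ω
|Z| = √(8.50² + 55.0²) = 55.7 Ω
∠Z = arctan(55.0/8.50) = 81.2°
cos φ = cos(81.2°) = 0.153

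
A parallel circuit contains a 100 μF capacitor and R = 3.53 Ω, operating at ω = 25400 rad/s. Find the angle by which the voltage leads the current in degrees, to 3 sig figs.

X_C = 1/(ωC) = 0.394 Ω
Parallel: admittances add. Y = 1/R + jωC
Y = (0.283 + j2.54) S
|Y| = 2.56 S → |Z| = 1/|Y| = 0.391 Ω, ∠Z = −∠Y = -83.6°

-83.6°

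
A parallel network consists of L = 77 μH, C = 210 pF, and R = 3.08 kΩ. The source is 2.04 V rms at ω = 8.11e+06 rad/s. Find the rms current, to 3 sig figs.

X_L = ωL = 624 Ω
X_C = 1/(ωC) = 587 Ω
Parallel: admittances add. Y = 1/R + 1/(jωL) + jωC
Y = (0.000325 + j0.000102) S
|Y| = 0.000340 S → |Z| = 1/|Y| = 2940 Ω, ∠Z = −∠Y = -17.4°
I = V/|Z| = 2.04/2940 = 694 μA

694 μA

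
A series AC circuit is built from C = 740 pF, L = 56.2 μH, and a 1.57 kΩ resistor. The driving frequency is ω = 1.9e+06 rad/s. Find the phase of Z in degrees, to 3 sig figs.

X_L = ωL = 107 Ω
X_C = 1/(ωC) = 711 Ω
Net reactance X = X_L − X_C = -604 Ω
Z = 1570 − j604 Ω
|Z| = √(1570² + 604²) = 1680 Ω
∠Z = arctan(-604/1570) = -21.1°

-21.1°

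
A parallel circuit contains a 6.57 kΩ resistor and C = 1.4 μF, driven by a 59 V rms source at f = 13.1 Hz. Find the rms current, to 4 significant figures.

ω = 2πf = 82.31 rad/s
X_C = 1/(ωC) = 8678 Ω
Parallel: admittances add. Y = 1/R + jωC
Y = (0.0001522 + j0.0001152) S
|Y| = 0.0001909 S → |Z| = 1/|Y| = 5238 Ω, ∠Z = −∠Y = -37.13°
I = V/|Z| = 59/5238 = 11.26 mA

11.26 mA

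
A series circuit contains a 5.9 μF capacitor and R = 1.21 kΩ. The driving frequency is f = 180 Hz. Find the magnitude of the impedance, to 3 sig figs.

1220 Ω

ω = 2πf = 1131 rad/s
X_C = 1/(ωC) = 150 Ω
Z = 1210 − j150 Ω
|Z| = √(1210² + 150²) = 1220 Ω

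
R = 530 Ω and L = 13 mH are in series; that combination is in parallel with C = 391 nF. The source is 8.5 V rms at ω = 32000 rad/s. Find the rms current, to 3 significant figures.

X_L = ωL = 416 Ω
X_C = 1/(ωC) = 79.9 Ω
Branch 1 (R+jX_L): Z₁ = 530 + j416 Ω, |Z₁| = 674 Ω
Branch 2 (−jX_C): Z₂ = −j79.9 Ω
Parallel: Z = Z₁Z₂/(Z₁+Z₂), |Z| = 85.8 Ω, ∠Z = -84.3°
I = V/|Z| = 8.5/85.8 = 99.1 mA

99.1 mA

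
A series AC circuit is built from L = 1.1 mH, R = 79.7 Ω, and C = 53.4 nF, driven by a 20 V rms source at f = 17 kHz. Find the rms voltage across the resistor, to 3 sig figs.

ω = 2πf = 106800 rad/s
X_L = ωL = 117 Ω
X_C = 1/(ωC) = 175 Ω
Net reactance X = X_L − X_C = -57.8 Ω
Z = 79.7 − j57.8 Ω
|Z| = √(79.7² + 57.8²) = 98.5 Ω
I = V/|Z| = 203 mA
V_R = I·|Z_R| = 0.203 × 79.7 = 16.2 V

16.2 V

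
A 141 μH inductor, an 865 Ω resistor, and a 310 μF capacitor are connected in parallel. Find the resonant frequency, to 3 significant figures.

761 Hz

ω₀ = 1/√(LC) = 1/√(0.000141 × 0.00031) = 4783 rad/s
f₀ = ω₀/(2π) = 761 Hz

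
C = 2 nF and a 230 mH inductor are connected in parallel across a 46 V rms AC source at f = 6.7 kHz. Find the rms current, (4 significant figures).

ω = 2πf = 42100 rad/s
X_L = ωL = 9682 Ω
X_C = 1/(ωC) = 11880 Ω
Parallel: admittances add. Y = 1/(jωL) + jωC
Y = (0 − j1.909e-05) S
|Y| = 1.909e-05 S → |Z| = 1/|Y| = 52400 Ω, ∠Z = −∠Y = 90.00°
I = V/|Z| = 46/52400 = 877.9 μA

877.9 μA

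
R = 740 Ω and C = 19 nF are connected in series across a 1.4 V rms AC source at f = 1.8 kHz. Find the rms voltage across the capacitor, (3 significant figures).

1.38 V

ω = 2πf = 11310 rad/s
X_C = 1/(ωC) = 4650 Ω
Z = 740 − j4650 Ω
|Z| = √(740² + 4650²) = 4710 Ω
I = V/|Z| = 297 μA
V_C = I·|Z_C| = 0.000297 × 4650 = 1.38 V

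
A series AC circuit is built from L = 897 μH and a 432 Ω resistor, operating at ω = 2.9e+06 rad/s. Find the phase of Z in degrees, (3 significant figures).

80.6°

X_L = ωL = 2600 Ω
Z = 432 + j2600 Ω
|Z| = √(432² + 2600²) = 2640 Ω
∠Z = arctan(2600/432) = 80.6°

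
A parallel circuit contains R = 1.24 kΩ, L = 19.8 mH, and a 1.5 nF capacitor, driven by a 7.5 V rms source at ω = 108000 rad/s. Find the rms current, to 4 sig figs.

6.468 mA

X_L = ωL = 2138 Ω
X_C = 1/(ωC) = 6173 Ω
Parallel: admittances add. Y = 1/R + 1/(jωL) + jωC
Y = (0.0008065 − j0.0003056) S
|Y| = 0.0008624 S → |Z| = 1/|Y| = 1160 Ω, ∠Z = −∠Y = 20.76°
I = V/|Z| = 7.5/1160 = 6.468 mA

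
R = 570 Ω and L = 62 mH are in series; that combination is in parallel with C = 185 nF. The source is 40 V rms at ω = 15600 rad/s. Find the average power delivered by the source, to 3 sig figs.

X_L = ωL = 967 Ω
X_C = 1/(ωC) = 347 Ω
Branch 1 (R+jX_L): Z₁ = 570 + j967 Ω, |Z₁| = 1120 Ω
Branch 2 (−jX_C): Z₂ = −j347 Ω
Parallel: Z = Z₁Z₂/(Z₁+Z₂), |Z| = 462 Ω, ∠Z = -78.0°
I = V/|Z| = 86.7 mA
P = VI cos φ = 40 × 0.0867 × cos(-78.0°) = 724 mW

724 mW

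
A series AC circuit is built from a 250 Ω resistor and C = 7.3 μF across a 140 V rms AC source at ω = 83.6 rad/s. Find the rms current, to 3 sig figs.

X_C = 1/(ωC) = 1640 Ω
Z = 250 − j1640 Ω
|Z| = √(250² + 1640²) = 1660 Ω
I = V/|Z| = 140/1660 = 84.5 mA

84.5 mA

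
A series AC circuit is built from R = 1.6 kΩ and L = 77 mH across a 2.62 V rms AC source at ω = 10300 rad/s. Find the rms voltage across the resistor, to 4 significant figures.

2.347 V

X_L = ωL = 793.1 Ω
Z = 1600 + j793.1 Ω
|Z| = √(1600² + 793.1²) = 1786 Ω
I = V/|Z| = 1.467 mA
V_R = I·|Z_R| = 0.001467 × 1600 = 2.347 V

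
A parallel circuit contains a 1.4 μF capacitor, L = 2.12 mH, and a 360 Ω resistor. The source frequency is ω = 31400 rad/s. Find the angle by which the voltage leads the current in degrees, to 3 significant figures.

X_L = ωL = 66.6 Ω
X_C = 1/(ωC) = 22.7 Ω
Parallel: admittances add. Y = 1/R + 1/(jωL) + jωC
Y = (0.00278 + j0.0289) S
|Y| = 0.0291 S → |Z| = 1/|Y| = 34.4 Ω, ∠Z = −∠Y = -84.5°

-84.5°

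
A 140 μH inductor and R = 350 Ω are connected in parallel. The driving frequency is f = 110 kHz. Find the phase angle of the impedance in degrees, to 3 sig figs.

74.5°

ω = 2πf = 691200 rad/s
X_L = ωL = 96.8 Ω
Parallel: admittances add. Y = 1/R + 1/(jωL)
Y = (0.00286 − j0.0103) S
|Y| = 0.0107 S → |Z| = 1/|Y| = 93.3 Ω, ∠Z = −∠Y = 74.5°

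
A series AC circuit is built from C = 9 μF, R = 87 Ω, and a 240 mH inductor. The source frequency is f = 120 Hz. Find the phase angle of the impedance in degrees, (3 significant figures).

21.1°

ω = 2πf = 754.0 rad/s
X_L = ωL = 181 Ω
X_C = 1/(ωC) = 147 Ω
Net reactance X = X_L − X_C = 33.6 Ω
Z = 87.0 + j33.6 Ω
|Z| = √(87.0² + 33.6²) = 93.3 Ω
∠Z = arctan(33.6/87.0) = 21.1°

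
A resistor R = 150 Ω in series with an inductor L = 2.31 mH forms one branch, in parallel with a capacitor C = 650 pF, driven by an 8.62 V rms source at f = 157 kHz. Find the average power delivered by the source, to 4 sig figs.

2.137 mW

ω = 2πf = 986500 rad/s
X_L = ωL = 2279 Ω
X_C = 1/(ωC) = 1560 Ω
Branch 1 (R+jX_L): Z₁ = 150.0 + j2279 Ω, |Z₁| = 2284 Ω
Branch 2 (−jX_C): Z₂ = −j1560 Ω
Parallel: Z = Z₁Z₂/(Z₁+Z₂), |Z| = 4848 Ω, ∠Z = -81.98°
I = V/|Z| = 1.778 mA
P = VI cos φ = 8.62 × 0.001778 × cos(-81.98°) = 2.137 mW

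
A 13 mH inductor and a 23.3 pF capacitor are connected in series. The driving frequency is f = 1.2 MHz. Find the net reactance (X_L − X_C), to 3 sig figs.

ω = 2πf = 7.54e+06 rad/s
X_L = ωL = 98000 Ω
X_C = 1/(ωC) = 5690 Ω
X = 98000 − 5690 = 92300 Ω

92300 Ω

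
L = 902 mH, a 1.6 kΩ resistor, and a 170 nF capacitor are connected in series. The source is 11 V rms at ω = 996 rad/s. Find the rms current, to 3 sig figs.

X_L = ωL = 898 Ω
X_C = 1/(ωC) = 5910 Ω
Net reactance X = X_L − X_C = -5010 Ω
Z = 1600 − j5010 Ω
|Z| = √(1600² + 5010²) = 5260 Ω
I = V/|Z| = 11/5260 = 2.09 mA

2.09 mA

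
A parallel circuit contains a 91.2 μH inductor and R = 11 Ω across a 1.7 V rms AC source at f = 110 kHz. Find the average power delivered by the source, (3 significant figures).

263 mW

ω = 2πf = 691200 rad/s
X_L = ωL = 63.0 Ω
Parallel: admittances add. Y = 1/R + 1/(jωL)
Y = (0.0909 − j0.0159) S
|Y| = 0.0923 S → |Z| = 1/|Y| = 10.8 Ω, ∠Z = −∠Y = 9.90°
I = V/|Z| = 157 mA
P = VI cos φ = 1.7 × 0.157 × cos(9.90°) = 263 mW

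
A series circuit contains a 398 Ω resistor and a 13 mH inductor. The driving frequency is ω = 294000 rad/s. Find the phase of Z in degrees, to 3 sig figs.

84.1°

X_L = ωL = 3820 Ω
Z = 398 + j3820 Ω
|Z| = √(398² + 3820²) = 3840 Ω
∠Z = arctan(3820/398) = 84.1°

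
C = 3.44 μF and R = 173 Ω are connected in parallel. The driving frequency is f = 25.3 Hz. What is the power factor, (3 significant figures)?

0.996

ω = 2πf = 159.0 rad/s
X_C = 1/(ωC) = 1830 Ω
Parallel: admittances add. Y = 1/R + jωC
Y = (0.00578 + j0.000547) S
|Y| = 0.00581 S → |Z| = 1/|Y| = 172 Ω, ∠Z = −∠Y = -5.40°
cos φ = cos(-5.40°) = 0.996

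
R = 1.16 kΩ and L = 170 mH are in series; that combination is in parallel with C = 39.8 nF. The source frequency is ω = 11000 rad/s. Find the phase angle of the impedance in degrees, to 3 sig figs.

X_L = ωL = 1870 Ω
X_C = 1/(ωC) = 2280 Ω
Branch 1 (R+jX_L): Z₁ = 1160 + j1870 Ω, |Z₁| = 2200 Ω
Branch 2 (−jX_C): Z₂ = −j2280 Ω
Parallel: Z = Z₁Z₂/(Z₁+Z₂), |Z| = 4080 Ω, ∠Z = -12.2°

-12.2°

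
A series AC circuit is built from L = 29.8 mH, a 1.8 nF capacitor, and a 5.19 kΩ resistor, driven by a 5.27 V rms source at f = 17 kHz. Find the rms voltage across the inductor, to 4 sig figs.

ω = 2πf = 106800 rad/s
X_L = ωL = 3183 Ω
X_C = 1/(ωC) = 5201 Ω
Net reactance X = X_L − X_C = -2018 Ω
Z = 5190 − j2018 Ω
|Z| = √(5190² + 2018²) = 5569 Ω
I = V/|Z| = 946.4 μA
V_L = I·|Z_L| = 0.0009464 × 3183 = 3.012 V

3.012 V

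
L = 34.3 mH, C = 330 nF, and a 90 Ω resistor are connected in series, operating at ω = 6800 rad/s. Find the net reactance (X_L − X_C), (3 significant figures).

-212 Ω

X_L = ωL = 233 Ω
X_C = 1/(ωC) = 446 Ω
X = 233 − 446 = -212 Ω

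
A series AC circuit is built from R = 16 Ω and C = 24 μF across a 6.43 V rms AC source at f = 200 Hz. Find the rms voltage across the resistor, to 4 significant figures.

ω = 2πf = 1257 rad/s
X_C = 1/(ωC) = 33.16 Ω
Z = 16.00 − j33.16 Ω
|Z| = √(16.00² + 33.16²) = 36.82 Ω
I = V/|Z| = 174.7 mA
V_R = I·|Z_R| = 0.1747 × 16.00 = 2.794 V

2.794 V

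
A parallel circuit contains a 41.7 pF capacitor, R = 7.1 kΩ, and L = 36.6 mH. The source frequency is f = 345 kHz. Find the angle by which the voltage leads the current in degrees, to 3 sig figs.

-28.9°

ω = 2πf = 2.168e+06 rad/s
X_L = ωL = 79300 Ω
X_C = 1/(ωC) = 11100 Ω
Parallel: admittances add. Y = 1/R + 1/(jωL) + jωC
Y = (0.000141 + j7.78e-05) S
|Y| = 0.000161 S → |Z| = 1/|Y| = 6220 Ω, ∠Z = −∠Y = -28.9°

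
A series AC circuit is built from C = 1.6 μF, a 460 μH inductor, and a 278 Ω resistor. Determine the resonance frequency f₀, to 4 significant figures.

5.867 kHz

ω₀ = 1/√(LC) = 1/√(0.00046 × 1.6e-06) = 36860 rad/s
f₀ = ω₀/(2π) = 5.867 kHz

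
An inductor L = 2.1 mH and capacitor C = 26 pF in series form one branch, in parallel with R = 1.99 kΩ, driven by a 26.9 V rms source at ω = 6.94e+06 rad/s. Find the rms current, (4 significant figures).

X_L = ωL = 14570 Ω
X_C = 1/(ωC) = 5542 Ω
Branch 1: Z₁ = R = 1990 Ω
Branch 2 (series LC): Z₂ = j(X_L − X_C) = j9032 Ω
Parallel: Z = Z₁Z₂/(Z₁+Z₂), |Z| = 1943 Ω, ∠Z = 12.43°
I = V/|Z| = 26.9/1943 = 13.84 mA

13.84 mA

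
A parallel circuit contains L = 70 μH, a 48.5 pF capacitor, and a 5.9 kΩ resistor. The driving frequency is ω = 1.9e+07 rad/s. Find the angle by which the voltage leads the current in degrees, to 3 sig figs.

X_L = ωL = 1330 Ω
X_C = 1/(ωC) = 1090 Ω
Parallel: admittances add. Y = 1/R + 1/(jωL) + jωC
Y = (0.000169 + j0.000170) S
|Y| = 0.000240 S → |Z| = 1/|Y| = 4170 Ω, ∠Z = −∠Y = -45.0°

-45.0°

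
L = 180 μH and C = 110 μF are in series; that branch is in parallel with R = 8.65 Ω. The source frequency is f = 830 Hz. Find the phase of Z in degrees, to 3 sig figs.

-84.7°

ω = 2πf = 5215 rad/s
X_L = ωL = 0.939 Ω
X_C = 1/(ωC) = 1.74 Ω
Branch 1: Z₁ = R = 8.65 Ω
Branch 2 (series LC): Z₂ = j(X_L − X_C) = −j0.805 Ω
Parallel: Z = Z₁Z₂/(Z₁+Z₂), |Z| = 0.801 Ω, ∠Z = -84.7°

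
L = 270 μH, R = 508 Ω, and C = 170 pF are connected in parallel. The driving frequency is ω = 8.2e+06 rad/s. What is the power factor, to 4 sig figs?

0.9020

X_L = ωL = 2214 Ω
X_C = 1/(ωC) = 717.4 Ω
Parallel: admittances add. Y = 1/R + 1/(jωL) + jωC
Y = (0.001969 + j0.0009423) S
|Y| = 0.002182 S → |Z| = 1/|Y| = 458.2 Ω, ∠Z = −∠Y = -25.58°
cos φ = cos(-25.58°) = 0.9020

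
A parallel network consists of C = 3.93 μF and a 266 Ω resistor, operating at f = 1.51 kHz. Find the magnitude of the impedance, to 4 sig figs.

ω = 2πf = 9488 rad/s
X_C = 1/(ωC) = 26.82 Ω
Parallel: admittances add. Y = 1/R + jωC
Y = (0.003759 + j0.03729) S
|Y| = 0.03748 S → |Z| = 1/|Y| = 26.68 Ω, ∠Z = −∠Y = -84.24°

26.68 Ω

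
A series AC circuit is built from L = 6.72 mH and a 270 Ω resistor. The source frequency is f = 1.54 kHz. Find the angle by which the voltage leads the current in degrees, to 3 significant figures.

13.5°

ω = 2πf = 9676 rad/s
X_L = ωL = 65.0 Ω
Z = 270 + j65.0 Ω
|Z| = √(270² + 65.0²) = 278 Ω
∠Z = arctan(65.0/270) = 13.5°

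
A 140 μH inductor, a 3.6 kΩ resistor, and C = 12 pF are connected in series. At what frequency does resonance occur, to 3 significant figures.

3.88 MHz

ω₀ = 1/√(LC) = 1/√(0.00014 × 1.2e-11) = 2.44e+07 rad/s
f₀ = ω₀/(2π) = 3.88 MHz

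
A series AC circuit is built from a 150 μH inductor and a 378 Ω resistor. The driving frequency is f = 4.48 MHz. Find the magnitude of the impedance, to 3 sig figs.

4240 Ω

ω = 2πf = 2.815e+07 rad/s
X_L = ωL = 4220 Ω
Z = 378 + j4220 Ω
|Z| = √(378² + 4220²) = 4240 Ω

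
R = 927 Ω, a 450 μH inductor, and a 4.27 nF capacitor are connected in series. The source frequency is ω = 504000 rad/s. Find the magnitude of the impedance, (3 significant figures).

957 Ω

X_L = ωL = 227 Ω
X_C = 1/(ωC) = 465 Ω
Net reactance X = X_L − X_C = -238 Ω
Z = 927 − j238 Ω
|Z| = √(927² + 238²) = 957 Ω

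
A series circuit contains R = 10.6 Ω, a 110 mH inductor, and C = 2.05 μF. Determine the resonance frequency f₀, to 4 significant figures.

335.2 Hz

ω₀ = 1/√(LC) = 1/√(0.11 × 2.05e-06) = 2106 rad/s
f₀ = ω₀/(2π) = 335.2 Hz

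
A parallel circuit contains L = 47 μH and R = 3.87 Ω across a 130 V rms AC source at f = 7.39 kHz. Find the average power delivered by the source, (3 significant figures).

4.37 kW

ω = 2πf = 46430 rad/s
X_L = ωL = 2.18 Ω
Parallel: admittances add. Y = 1/R + 1/(jωL)
Y = (0.258 − j0.458) S
|Y| = 0.526 S → |Z| = 1/|Y| = 1.90 Ω, ∠Z = −∠Y = 60.6°
I = V/|Z| = 68.4 A
P = VI cos φ = 130 × 68.4 × cos(60.6°) = 4.37 kW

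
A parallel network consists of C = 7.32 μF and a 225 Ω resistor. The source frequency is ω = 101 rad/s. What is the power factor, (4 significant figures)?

X_C = 1/(ωC) = 1353 Ω
Parallel: admittances add. Y = 1/R + jωC
Y = (0.004444 + j0.0007393) S
|Y| = 0.004506 S → |Z| = 1/|Y| = 222.0 Ω, ∠Z = −∠Y = -9.445°
cos φ = cos(-9.445°) = 0.9864

0.9864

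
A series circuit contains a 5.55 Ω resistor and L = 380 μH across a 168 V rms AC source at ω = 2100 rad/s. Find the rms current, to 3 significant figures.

X_L = ωL = 0.798 Ω
Z = 5.55 + j0.798 Ω
|Z| = √(5.55² + 0.798²) = 5.61 Ω
I = V/|Z| = 168/5.61 = 30.0 A

30.0 A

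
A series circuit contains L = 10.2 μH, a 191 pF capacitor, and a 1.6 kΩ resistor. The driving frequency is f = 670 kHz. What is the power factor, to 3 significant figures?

ω = 2πf = 4.21e+06 rad/s
X_L = ωL = 42.9 Ω
X_C = 1/(ωC) = 1240 Ω
Net reactance X = X_L − X_C = -1200 Ω
Z = 1600 − j1200 Ω
|Z| = √(1600² + 1200²) = 2000 Ω
∠Z = arctan(-1200/1600) = -36.9°
cos φ = cos(-36.9°) = 0.800

0.800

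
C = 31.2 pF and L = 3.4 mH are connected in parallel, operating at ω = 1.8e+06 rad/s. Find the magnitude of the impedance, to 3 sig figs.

X_L = ωL = 6120 Ω
X_C = 1/(ωC) = 17800 Ω
Parallel: admittances add. Y = 1/(jωL) + jωC
Y = (0 − j0.000107) S
|Y| = 0.000107 S → |Z| = 1/|Y| = 9320 Ω, ∠Z = −∠Y = 90.0°

9320 Ω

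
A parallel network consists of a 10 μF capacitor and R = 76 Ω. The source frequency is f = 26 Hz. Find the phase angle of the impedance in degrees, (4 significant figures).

ω = 2πf = 163.4 rad/s
X_C = 1/(ωC) = 612.1 Ω
Parallel: admittances add. Y = 1/R + jωC
Y = (0.01316 + j0.001634) S
|Y| = 0.01326 S → |Z| = 1/|Y| = 75.42 Ω, ∠Z = −∠Y = -7.077°

-7.077°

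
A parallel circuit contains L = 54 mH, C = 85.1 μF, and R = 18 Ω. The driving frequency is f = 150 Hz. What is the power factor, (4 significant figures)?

ω = 2πf = 942.5 rad/s
X_L = ωL = 50.89 Ω
X_C = 1/(ωC) = 12.47 Ω
Parallel: admittances add. Y = 1/R + 1/(jωL) + jωC
Y = (0.05556 + j0.06056) S
|Y| = 0.08218 S → |Z| = 1/|Y| = 12.17 Ω, ∠Z = −∠Y = -47.47°
cos φ = cos(-47.47°) = 0.6760

0.6760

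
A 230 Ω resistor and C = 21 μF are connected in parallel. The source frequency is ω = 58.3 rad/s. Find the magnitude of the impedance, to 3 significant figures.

221 Ω

X_C = 1/(ωC) = 817 Ω
Parallel: admittances add. Y = 1/R + jωC
Y = (0.00435 + j0.00122) S
|Y| = 0.00452 S → |Z| = 1/|Y| = 221 Ω, ∠Z = −∠Y = -15.7°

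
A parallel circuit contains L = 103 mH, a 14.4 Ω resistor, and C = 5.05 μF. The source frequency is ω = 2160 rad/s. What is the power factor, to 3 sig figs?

X_L = ωL = 222 Ω
X_C = 1/(ωC) = 91.7 Ω
Parallel: admittances add. Y = 1/R + 1/(jωL) + jωC
Y = (0.0694 + j0.00641) S
|Y| = 0.0697 S → |Z| = 1/|Y| = 14.3 Ω, ∠Z = −∠Y = -5.28°
cos φ = cos(-5.28°) = 0.996

0.996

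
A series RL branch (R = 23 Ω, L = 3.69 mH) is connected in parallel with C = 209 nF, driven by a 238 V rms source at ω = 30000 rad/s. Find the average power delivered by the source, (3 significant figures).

X_L = ωL = 111 Ω
X_C = 1/(ωC) = 159 Ω
Branch 1 (R+jX_L): Z₁ = 23.0 + j111 Ω, |Z₁| = 113 Ω
Branch 2 (−jX_C): Z₂ = −j159 Ω
Parallel: Z = Z₁Z₂/(Z₁+Z₂), |Z| = 334 Ω, ∠Z = 53.0°
I = V/|Z| = 712 mA
P = VI cos φ = 238 × 0.712 × cos(53.0°) = 102 W

102 W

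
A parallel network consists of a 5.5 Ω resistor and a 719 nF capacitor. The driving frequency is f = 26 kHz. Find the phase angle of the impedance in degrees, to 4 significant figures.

ω = 2πf = 163400 rad/s
X_C = 1/(ωC) = 8.514 Ω
Parallel: admittances add. Y = 1/R + jωC
Y = (0.1818 + j0.1175) S
|Y| = 0.2165 S → |Z| = 1/|Y| = 4.620 Ω, ∠Z = −∠Y = -32.86°

-32.86°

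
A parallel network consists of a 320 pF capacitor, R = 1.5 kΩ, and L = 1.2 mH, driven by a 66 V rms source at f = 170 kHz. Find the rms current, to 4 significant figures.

ω = 2πf = 1.068e+06 rad/s
X_L = ωL = 1282 Ω
X_C = 1/(ωC) = 2926 Ω
Parallel: admittances add. Y = 1/R + 1/(jωL) + jωC
Y = (0.0006667 − j0.0004384) S
|Y| = 0.0007979 S → |Z| = 1/|Y| = 1253 Ω, ∠Z = −∠Y = 33.33°
I = V/|Z| = 66/1253 = 52.66 mA

52.66 mA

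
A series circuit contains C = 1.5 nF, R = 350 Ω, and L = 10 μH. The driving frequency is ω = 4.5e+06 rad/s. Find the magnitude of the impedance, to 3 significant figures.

X_L = ωL = 45.0 Ω
X_C = 1/(ωC) = 148 Ω
Net reactance X = X_L − X_C = -103 Ω
Z = 350 − j103 Ω
|Z| = √(350² + 103²) = 365 Ω

365 Ω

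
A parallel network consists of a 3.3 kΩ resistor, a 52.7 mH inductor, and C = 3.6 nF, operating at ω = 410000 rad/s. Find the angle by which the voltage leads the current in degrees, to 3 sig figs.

-78.0°

X_L = ωL = 21600 Ω
X_C = 1/(ωC) = 678 Ω
Parallel: admittances add. Y = 1/R + 1/(jωL) + jωC
Y = (0.000303 + j0.00143) S
|Y| = 0.00146 S → |Z| = 1/|Y| = 684 Ω, ∠Z = −∠Y = -78.0°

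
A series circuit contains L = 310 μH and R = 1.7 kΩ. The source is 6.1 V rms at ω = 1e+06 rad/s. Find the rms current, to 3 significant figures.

X_L = ωL = 310 Ω
Z = 1700 + j310 Ω
|Z| = √(1700² + 310²) = 1730 Ω
I = V/|Z| = 6.1/1730 = 3.53 mA

3.53 mA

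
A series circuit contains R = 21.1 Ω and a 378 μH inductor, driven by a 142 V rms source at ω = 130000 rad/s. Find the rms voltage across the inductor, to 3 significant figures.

X_L = ωL = 49.1 Ω
Z = 21.1 + j49.1 Ω
|Z| = √(21.1² + 49.1²) = 53.5 Ω
I = V/|Z| = 2.66 A
V_L = I·|Z_L| = 2.66 × 49.1 = 130 V

130 V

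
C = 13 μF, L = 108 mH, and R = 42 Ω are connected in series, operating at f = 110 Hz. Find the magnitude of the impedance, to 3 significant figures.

55.7 Ω

ω = 2πf = 691.2 rad/s
X_L = ωL = 74.6 Ω
X_C = 1/(ωC) = 111 Ω
Net reactance X = X_L − X_C = -36.7 Ω
Z = 42.0 − j36.7 Ω
|Z| = √(42.0² + 36.7²) = 55.7 Ω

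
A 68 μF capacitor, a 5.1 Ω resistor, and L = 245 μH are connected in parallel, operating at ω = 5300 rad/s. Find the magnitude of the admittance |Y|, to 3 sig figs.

454 mS

X_L = ωL = 1.30 Ω
X_C = 1/(ωC) = 2.77 Ω
Parallel: admittances add. Y = 1/R + 1/(jωL) + jωC
Y = (0.196 − j0.410) S
|Y| = 0.454 S → |Z| = 1/|Y| = 2.20 Ω, ∠Z = −∠Y = 64.4°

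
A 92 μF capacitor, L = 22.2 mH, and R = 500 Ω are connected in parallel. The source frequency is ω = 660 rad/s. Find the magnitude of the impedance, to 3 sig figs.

128 Ω

X_L = ωL = 14.7 Ω
X_C = 1/(ωC) = 16.5 Ω
Parallel: admittances add. Y = 1/R + 1/(jωL) + jωC
Y = (0.00200 − j0.00753) S
|Y| = 0.00779 S → |Z| = 1/|Y| = 128 Ω, ∠Z = −∠Y = 75.1°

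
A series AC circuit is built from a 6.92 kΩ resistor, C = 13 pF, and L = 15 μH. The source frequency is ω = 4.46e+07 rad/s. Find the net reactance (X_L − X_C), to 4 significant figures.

X_L = ωL = 669.0 Ω
X_C = 1/(ωC) = 1725 Ω
X = 669.0 − 1725 = -1056 Ω

-1056 Ω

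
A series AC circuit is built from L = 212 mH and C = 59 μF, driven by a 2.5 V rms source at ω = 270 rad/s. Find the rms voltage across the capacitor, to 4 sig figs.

X_L = ωL = 57.24 Ω
X_C = 1/(ωC) = 62.77 Ω
Net reactance X = X_L − X_C = -5.535 Ω
Z = − j5.535 Ω
|Z| = √(0² + 5.535²) = 5.535 Ω
I = V/|Z| = 451.7 mA
V_C = I·|Z_C| = 0.4517 × 62.77 = 28.36 V

28.36 V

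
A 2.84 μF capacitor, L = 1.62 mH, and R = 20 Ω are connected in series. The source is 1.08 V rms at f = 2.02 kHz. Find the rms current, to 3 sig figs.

50.8 mA

ω = 2πf = 12690 rad/s
X_L = ωL = 20.6 Ω
X_C = 1/(ωC) = 27.7 Ω
Net reactance X = X_L − X_C = -7.18 Ω
Z = 20.0 − j7.18 Ω
|Z| = √(20.0² + 7.18²) = 21.3 Ω
I = V/|Z| = 1.08/21.3 = 50.8 mA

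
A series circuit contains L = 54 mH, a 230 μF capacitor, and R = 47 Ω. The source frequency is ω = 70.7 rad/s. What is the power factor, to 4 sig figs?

X_L = ωL = 3.818 Ω
X_C = 1/(ωC) = 61.50 Ω
Net reactance X = X_L − X_C = -57.68 Ω
Z = 47.00 − j57.68 Ω
|Z| = √(47.00² + 57.68²) = 74.40 Ω
∠Z = arctan(-57.68/47.00) = -50.82°
cos φ = cos(-50.82°) = 0.6317

0.6317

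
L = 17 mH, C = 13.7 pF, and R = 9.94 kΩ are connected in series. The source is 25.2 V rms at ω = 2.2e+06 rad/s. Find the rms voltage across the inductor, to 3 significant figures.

87.3 V

X_L = ωL = 37400 Ω
X_C = 1/(ωC) = 33200 Ω
Net reactance X = X_L − X_C = 4220 Ω
Z = 9940 + j4220 Ω
|Z| = √(9940² + 4220²) = 10800 Ω
I = V/|Z| = 2.33 mA
V_L = I·|Z_L| = 0.00233 × 37400 = 87.3 V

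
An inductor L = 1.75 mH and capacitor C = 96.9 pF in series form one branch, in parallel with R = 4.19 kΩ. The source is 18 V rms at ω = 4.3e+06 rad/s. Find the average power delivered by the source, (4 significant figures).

77.33 mW

X_L = ωL = 7525 Ω
X_C = 1/(ωC) = 2400 Ω
Branch 1: Z₁ = R = 4190 Ω
Branch 2 (series LC): Z₂ = j(X_L − X_C) = j5125 Ω
Parallel: Z = Z₁Z₂/(Z₁+Z₂), |Z| = 3244 Ω, ∠Z = 39.27°
I = V/|Z| = 5.549 mA
P = VI cos φ = 18 × 0.005549 × cos(39.27°) = 77.33 mW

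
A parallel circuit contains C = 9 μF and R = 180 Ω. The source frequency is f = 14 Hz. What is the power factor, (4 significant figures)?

ω = 2πf = 87.96 rad/s
X_C = 1/(ωC) = 1263 Ω
Parallel: admittances add. Y = 1/R + jωC
Y = (0.005556 + j0.0007917) S
|Y| = 0.005612 S → |Z| = 1/|Y| = 178.2 Ω, ∠Z = −∠Y = -8.110°
cos φ = cos(-8.110°) = 0.9900

0.9900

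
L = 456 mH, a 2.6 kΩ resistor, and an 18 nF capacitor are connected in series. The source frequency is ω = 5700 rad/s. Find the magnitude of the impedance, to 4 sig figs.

X_L = ωL = 2599 Ω
X_C = 1/(ωC) = 9747 Ω
Net reactance X = X_L − X_C = -7147 Ω
Z = 2600 − j7147 Ω
|Z| = √(2600² + 7147²) = 7606 Ω

7606 Ω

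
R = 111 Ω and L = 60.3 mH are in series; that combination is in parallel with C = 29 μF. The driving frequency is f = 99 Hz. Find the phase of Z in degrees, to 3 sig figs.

-62.2°

ω = 2πf = 622.0 rad/s
X_L = ωL = 37.5 Ω
X_C = 1/(ωC) = 55.4 Ω
Branch 1 (R+jX_L): Z₁ = 111 + j37.5 Ω, |Z₁| = 117 Ω
Branch 2 (−jX_C): Z₂ = −j55.4 Ω
Parallel: Z = Z₁Z₂/(Z₁+Z₂), |Z| = 57.8 Ω, ∠Z = -62.2°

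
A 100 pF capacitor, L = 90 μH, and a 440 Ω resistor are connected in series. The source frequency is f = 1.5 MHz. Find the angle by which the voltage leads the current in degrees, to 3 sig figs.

ω = 2πf = 9.425e+06 rad/s
X_L = ωL = 848 Ω
X_C = 1/(ωC) = 1060 Ω
Net reactance X = X_L − X_C = -213 Ω
Z = 440 − j213 Ω
|Z| = √(440² + 213²) = 489 Ω
∠Z = arctan(-213/440) = -25.8°

-25.8°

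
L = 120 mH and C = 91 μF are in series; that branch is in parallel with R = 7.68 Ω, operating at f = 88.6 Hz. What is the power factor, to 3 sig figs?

ω = 2πf = 556.7 rad/s
X_L = ωL = 66.8 Ω
X_C = 1/(ωC) = 19.7 Ω
Branch 1: Z₁ = R = 7.68 Ω
Branch 2 (series LC): Z₂ = j(X_L − X_C) = j47.1 Ω
Parallel: Z = Z₁Z₂/(Z₁+Z₂), |Z| = 7.58 Ω, ∠Z = 9.27°
cos φ = cos(9.27°) = 0.987

0.987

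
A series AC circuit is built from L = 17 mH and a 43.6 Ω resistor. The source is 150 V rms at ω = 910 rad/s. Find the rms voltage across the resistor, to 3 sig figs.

141 V

X_L = ωL = 15.5 Ω
Z = 43.6 + j15.5 Ω
|Z| = √(43.6² + 15.5²) = 46.3 Ω
I = V/|Z| = 3.24 A
V_R = I·|Z_R| = 3.24 × 43.6 = 141 V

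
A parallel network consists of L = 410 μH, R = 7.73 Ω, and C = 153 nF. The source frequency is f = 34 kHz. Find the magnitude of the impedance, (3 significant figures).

ω = 2πf = 213600 rad/s
X_L = ωL = 87.6 Ω
X_C = 1/(ωC) = 30.6 Ω
Parallel: admittances add. Y = 1/R + 1/(jωL) + jωC
Y = (0.129 + j0.0213) S
|Y| = 0.131 S → |Z| = 1/|Y| = 7.63 Ω, ∠Z = −∠Y = -9.34°

7.63 Ω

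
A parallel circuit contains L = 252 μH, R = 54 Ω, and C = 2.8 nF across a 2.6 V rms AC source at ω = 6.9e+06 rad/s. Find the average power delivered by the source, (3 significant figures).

X_L = ωL = 1740 Ω
X_C = 1/(ωC) = 51.8 Ω
Parallel: admittances add. Y = 1/R + 1/(jωL) + jωC
Y = (0.0185 + j0.0187) S
|Y| = 0.0263 S → |Z| = 1/|Y| = 38.0 Ω, ∠Z = −∠Y = -45.3°
I = V/|Z| = 68.5 mA
P = VI cos φ = 2.6 × 0.0685 × cos(-45.3°) = 125 mW

125 mW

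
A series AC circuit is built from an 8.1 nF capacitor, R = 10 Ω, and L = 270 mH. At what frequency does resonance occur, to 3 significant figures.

3.40 kHz

ω₀ = 1/√(LC) = 1/√(0.27 × 8.1e-09) = 21380 rad/s
f₀ = ω₀/(2π) = 3.40 kHz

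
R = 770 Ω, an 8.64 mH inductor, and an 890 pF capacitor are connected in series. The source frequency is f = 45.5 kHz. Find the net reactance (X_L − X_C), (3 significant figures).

-1460 Ω

ω = 2πf = 285900 rad/s
X_L = ωL = 2470 Ω
X_C = 1/(ωC) = 3930 Ω
X = 2470 − 3930 = -1460 Ω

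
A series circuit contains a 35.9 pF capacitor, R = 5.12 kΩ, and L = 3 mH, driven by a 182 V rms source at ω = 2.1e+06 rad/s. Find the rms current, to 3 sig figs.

X_L = ωL = 6300 Ω
X_C = 1/(ωC) = 13300 Ω
Net reactance X = X_L − X_C = -6960 Ω
Z = 5120 − j6960 Ω
|Z| = √(5120² + 6960²) = 8640 Ω
I = V/|Z| = 182/8640 = 21.1 mA

21.1 mA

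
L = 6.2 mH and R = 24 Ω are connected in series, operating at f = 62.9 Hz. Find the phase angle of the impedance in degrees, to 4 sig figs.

5.830°

ω = 2πf = 395.2 rad/s
X_L = ωL = 2.450 Ω
Z = 24.00 + j2.450 Ω
|Z| = √(24.00² + 2.450²) = 24.12 Ω
∠Z = arctan(2.450/24.00) = 5.830°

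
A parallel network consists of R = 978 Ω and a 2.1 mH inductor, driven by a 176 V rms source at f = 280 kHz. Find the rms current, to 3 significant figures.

ω = 2πf = 1.759e+06 rad/s
X_L = ωL = 3690 Ω
Parallel: admittances add. Y = 1/R + 1/(jωL)
Y = (0.00102 − j0.000271) S
|Y| = 0.00106 S → |Z| = 1/|Y| = 945 Ω, ∠Z = −∠Y = 14.8°
I = V/|Z| = 176/945 = 186 mA

186 mA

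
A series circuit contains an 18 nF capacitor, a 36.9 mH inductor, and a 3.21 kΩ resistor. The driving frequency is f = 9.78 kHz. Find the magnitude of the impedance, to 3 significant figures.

ω = 2πf = 61450 rad/s
X_L = ωL = 2270 Ω
X_C = 1/(ωC) = 904 Ω
Net reactance X = X_L − X_C = 1360 Ω
Z = 3210 + j1360 Ω
|Z| = √(3210² + 1360²) = 3490 Ω

3490 Ω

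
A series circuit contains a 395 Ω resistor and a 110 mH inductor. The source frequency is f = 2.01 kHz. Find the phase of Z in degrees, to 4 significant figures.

74.13°

ω = 2πf = 12630 rad/s
X_L = ωL = 1389 Ω
Z = 395.0 + j1389 Ω
|Z| = √(395.0² + 1389²) = 1444 Ω
∠Z = arctan(1389/395.0) = 74.13°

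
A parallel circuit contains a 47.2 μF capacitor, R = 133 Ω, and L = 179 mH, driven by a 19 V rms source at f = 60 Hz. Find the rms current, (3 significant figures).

154 mA

ω = 2πf = 377.0 rad/s
X_L = ωL = 67.5 Ω
X_C = 1/(ωC) = 56.2 Ω
Parallel: admittances add. Y = 1/R + 1/(jωL) + jωC
Y = (0.00752 + j0.00298) S
|Y| = 0.00809 S → |Z| = 1/|Y| = 124 Ω, ∠Z = −∠Y = -21.6°
I = V/|Z| = 19/124 = 154 mA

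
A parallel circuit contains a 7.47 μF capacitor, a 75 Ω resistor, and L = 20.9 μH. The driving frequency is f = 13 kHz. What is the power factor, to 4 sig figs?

ω = 2πf = 81680 rad/s
X_L = ωL = 1.707 Ω
X_C = 1/(ωC) = 1.639 Ω
Parallel: admittances add. Y = 1/R + 1/(jωL) + jωC
Y = (0.01333 + j0.02439) S
|Y| = 0.02779 S → |Z| = 1/|Y| = 35.98 Ω, ∠Z = −∠Y = -61.33°
cos φ = cos(-61.33°) = 0.4797

0.4797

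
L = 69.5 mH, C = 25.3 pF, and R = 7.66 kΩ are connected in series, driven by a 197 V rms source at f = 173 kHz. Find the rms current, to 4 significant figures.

4.934 mA

ω = 2πf = 1.087e+06 rad/s
X_L = ωL = 75550 Ω
X_C = 1/(ωC) = 36360 Ω
Net reactance X = X_L − X_C = 39180 Ω
Z = 7660 + j39180 Ω
|Z| = √(7660² + 39180²) = 39930 Ω
I = V/|Z| = 197/39930 = 4.934 mA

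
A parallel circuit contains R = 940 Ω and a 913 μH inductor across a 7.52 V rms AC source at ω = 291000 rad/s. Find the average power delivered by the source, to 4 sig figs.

X_L = ωL = 265.7 Ω
Parallel: admittances add. Y = 1/R + 1/(jωL)
Y = (0.001064 − j0.003764) S
|Y| = 0.003911 S → |Z| = 1/|Y| = 255.7 Ω, ∠Z = −∠Y = 74.22°
I = V/|Z| = 29.41 mA
P = VI cos φ = 7.52 × 0.02941 × cos(74.22°) = 60.16 mW

60.16 mW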